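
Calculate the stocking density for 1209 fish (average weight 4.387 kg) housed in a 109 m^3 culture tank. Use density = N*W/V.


Total biomass = 1209 fish * 4.387 kg = 5303.883 kg
Density = total biomass / volume = 5303.883 / 109 = 48.6595 kg/m^3

48.6595 kg/m^3


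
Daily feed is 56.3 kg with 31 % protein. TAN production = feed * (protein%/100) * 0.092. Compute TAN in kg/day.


Protein in feed = 56.3 * 31/100 = 17.453 kg/day
TAN = protein * 0.092 = 17.453 * 0.092 = 1.605676 kg/day

1.605676 kg/day


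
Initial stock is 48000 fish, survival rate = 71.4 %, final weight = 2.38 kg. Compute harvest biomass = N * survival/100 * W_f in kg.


Survivors = 48000 * 71.4/100 = 34272 fish
Harvest biomass = survivors * W_f = 34272 * 2.38 = 81567.36 kg

81567.36 kg


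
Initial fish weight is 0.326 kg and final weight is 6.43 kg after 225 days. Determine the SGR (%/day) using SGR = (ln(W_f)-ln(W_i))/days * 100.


ln(W_f) = ln(6.43) = 1.8609745
ln(W_i) = ln(0.326) = -1.1208579
ln(W_f) - ln(W_i) = 1.8609745 - -1.1208579 = 2.9818324
SGR = 2.9818324 / 225 * 100 = 1.32526 %/day

1.32526 %/day


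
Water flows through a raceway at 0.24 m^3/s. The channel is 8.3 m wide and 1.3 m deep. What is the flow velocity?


Cross-sectional area = W * d = 8.3 * 1.3 = 10.79 m^2
Velocity = Q / A = 0.24 / 10.79 = 0.0222428 m/s

0.0222428 m/s


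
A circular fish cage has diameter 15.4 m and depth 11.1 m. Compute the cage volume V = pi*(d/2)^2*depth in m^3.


r = d/2 = 15.4/2 = 7.7 m
Base area = pi*r^2 = pi*7.7^2 = 186.26503 m^2
Volume = 186.26503 * 11.1 = 2067.54 m^3

2067.54 m^3


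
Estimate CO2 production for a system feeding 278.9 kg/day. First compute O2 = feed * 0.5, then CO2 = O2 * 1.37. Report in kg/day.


O2 = 278.9 * 0.5 = 139.45
CO2 = 139.45 * 1.37 = 191.0465

191.0465 kg/day


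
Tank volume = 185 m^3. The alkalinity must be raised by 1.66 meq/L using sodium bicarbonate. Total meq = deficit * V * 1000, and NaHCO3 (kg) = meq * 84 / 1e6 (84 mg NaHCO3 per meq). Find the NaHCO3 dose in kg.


Tank volume in L = 185 m^3 * 1000 = 185000 L
Total meq required = 1.66 meq/L * 185000 L = 307100 meq
NaHCO3 mass = 307100 meq * 84 mg/meq / 1e6 = 25.7964 kg

25.7964 kg


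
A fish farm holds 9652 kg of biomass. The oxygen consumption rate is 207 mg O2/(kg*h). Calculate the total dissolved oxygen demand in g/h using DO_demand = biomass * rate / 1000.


Total O2 consumption (mg/h) = 9652 kg * 207 mg/(kg*h) = 1997964 mg/h
Convert to g/h: 1997964 / 1000 = 1997.964 g/h

1997.964 g/h


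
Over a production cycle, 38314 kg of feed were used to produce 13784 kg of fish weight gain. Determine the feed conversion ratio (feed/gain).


FCR = feed consumed / weight gained
FCR = 38314 kg / 13784 kg = 2.7796

2.7796


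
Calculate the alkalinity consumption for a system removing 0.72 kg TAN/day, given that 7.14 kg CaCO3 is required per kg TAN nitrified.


Alkalinity factor: 7.14 kg CaCO3 consumed per kg TAN nitrified
alk = 0.72 kg TAN * 7.14 = 5.1408 kg CaCO3/day

5.1408 kg CaCO3/day


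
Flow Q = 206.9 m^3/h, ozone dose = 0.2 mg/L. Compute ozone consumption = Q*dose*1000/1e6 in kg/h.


O3 demand (mg/h) = Q * dose * 1000 = 206.9 * 0.2 * 1000 = 41380 mg/h
Convert mg to kg: 41380 / 1e6 = 0.04138 kg/h

0.04138 kg/h


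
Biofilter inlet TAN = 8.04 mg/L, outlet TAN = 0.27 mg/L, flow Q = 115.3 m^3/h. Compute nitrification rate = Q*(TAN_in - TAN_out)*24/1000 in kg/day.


Concentration drop: TAN_in - TAN_out = 8.04 - 0.27 = 7.77 mg/L
Hourly TAN removed = Q * dTAN = 115.3 m^3/h * 7.77 mg/L = 895.881 g/h  (m^3/h * mg/L = g/h)
Daily TAN removed = 895.881 * 24 = 21501.144 g/day
Convert to kg/day: 21501.144 / 1000 = 21.501144 kg/day

21.501144 kg/day


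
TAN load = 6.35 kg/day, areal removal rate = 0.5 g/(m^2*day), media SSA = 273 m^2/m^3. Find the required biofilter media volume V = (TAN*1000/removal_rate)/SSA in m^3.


A = 6.35*1000 / 0.5 = 12700 m^2
V = 12700 / 273 = 46.5201

46.5201 m^3


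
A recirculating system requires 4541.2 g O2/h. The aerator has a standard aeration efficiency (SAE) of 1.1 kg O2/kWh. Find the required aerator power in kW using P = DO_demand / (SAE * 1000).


SAE in g O2/kWh = 1.1 * 1000 = 1100 g/kWh
P = DO_demand / SAE_g = 4541.2 / 1100 = 4.12836 kW

4.12836 kW


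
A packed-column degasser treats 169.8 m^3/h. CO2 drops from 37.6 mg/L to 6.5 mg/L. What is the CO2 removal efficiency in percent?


CO2_out / CO2_in = 6.5 / 37.6 = 0.17287234
Fraction remaining = 0.17287234
efficiency = (1 - 0.17287234) * 100 = 82.7128 %

82.7128 %


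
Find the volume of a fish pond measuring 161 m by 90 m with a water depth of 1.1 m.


Base area = L * W = 161 * 90 = 14490 m^2
Volume = area * depth = 14490 * 1.1 = 15939 m^3

15939 m^3


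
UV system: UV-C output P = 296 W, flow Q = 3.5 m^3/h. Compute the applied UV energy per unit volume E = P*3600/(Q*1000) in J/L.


Energy delivered per hour = 296 W * 3600 s = 1065600 J/h
Volume treated per hour = 3.5 m^3/h * 1000 = 3500 L/h
dose = 1065600 / 3500 = 304.457 J/L

304.457 J/L


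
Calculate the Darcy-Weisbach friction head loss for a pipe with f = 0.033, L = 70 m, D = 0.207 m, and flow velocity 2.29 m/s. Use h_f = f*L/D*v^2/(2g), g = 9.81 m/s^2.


v^2 = 2.29^2 = 5.2441 m^2/s^2
L/D = 70/0.207 = 338.16425
h_f = f*(L/D)*v^2/(2g) = 0.033 * 338.16425 * 5.2441 / 19.62 = 2.98273 m

2.98273 m


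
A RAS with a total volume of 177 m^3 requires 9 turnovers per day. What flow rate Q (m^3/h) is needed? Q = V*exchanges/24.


Daily recirculation volume = 177 m^3 * 9 = 1593 m^3/day
Flow rate Q = daily volume / 24 h = 1593 / 24 = 66.375 m^3/h

66.375 m^3/h


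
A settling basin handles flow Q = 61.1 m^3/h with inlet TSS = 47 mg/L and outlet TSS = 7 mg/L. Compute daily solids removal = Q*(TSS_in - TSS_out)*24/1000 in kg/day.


Concentration drop: TSS_in - TSS_out = 47 - 7 = 40 mg/L
Hourly solids removed = Q * dTSS = 61.1 m^3/h * 40 mg/L = 2444 g/h  (m^3/h * mg/L = g/h)
Daily solids removed = 2444 * 24 = 58656 g/day
Convert g to kg: 58656 / 1000 = 58.656 kg/day

58.656 kg/day


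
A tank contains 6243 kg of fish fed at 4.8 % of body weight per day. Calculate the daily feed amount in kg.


Feeding rate fraction = 4.8% / 100 = 0.048
Daily feed = 6243 kg * 0.048 = 299.664 kg/day

299.664 kg/day


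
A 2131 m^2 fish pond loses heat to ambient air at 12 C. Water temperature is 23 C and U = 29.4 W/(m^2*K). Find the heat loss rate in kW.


Temperature difference dT = 23 - 12 = 11 K
Heat loss (W) = U * A * dT = 29.4 * 2131 * 11 = 689165.4 W
Convert to kW: 689165.4 / 1000 = 689.1654 kW

689.1654 kW


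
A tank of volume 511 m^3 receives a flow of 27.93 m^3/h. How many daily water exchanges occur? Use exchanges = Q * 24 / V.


Daily flow volume = 27.93 m^3/h * 24 h = 670.32 m^3/day
Exchanges = daily flow / tank volume = 670.32 / 511 = 1.31178 exchanges/day

1.31178 exchanges/day


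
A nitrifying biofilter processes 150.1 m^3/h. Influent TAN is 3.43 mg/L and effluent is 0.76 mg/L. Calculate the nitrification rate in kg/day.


Concentration drop: TAN_in - TAN_out = 3.43 - 0.76 = 2.67 mg/L
Hourly TAN removed = Q * dTAN = 150.1 m^3/h * 2.67 mg/L = 400.767 g/h  (m^3/h * mg/L = g/h)
Daily TAN removed = 400.767 * 24 = 9618.408 g/day
Convert to kg/day: 9618.408 / 1000 = 9.618408 kg/day

9.618408 kg/day


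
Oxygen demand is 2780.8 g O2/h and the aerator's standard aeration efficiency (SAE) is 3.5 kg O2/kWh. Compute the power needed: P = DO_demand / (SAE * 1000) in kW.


SAE in g O2/kWh = 3.5 * 1000 = 3500 g/kWh
P = DO_demand / SAE_g = 2780.8 / 3500 = 0.794514 kW

0.794514 kW


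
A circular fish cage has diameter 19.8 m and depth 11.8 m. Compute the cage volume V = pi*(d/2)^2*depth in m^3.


r = d/2 = 19.8/2 = 9.9 m
Base area = pi*r^2 = pi*9.9^2 = 307.9075 m^2
Volume = 307.9075 * 11.8 = 3633.31 m^3

3633.31 m^3


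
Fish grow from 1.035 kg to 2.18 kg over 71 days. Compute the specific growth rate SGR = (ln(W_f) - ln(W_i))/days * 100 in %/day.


ln(W_f) = ln(2.18) = 0.77932488
ln(W_i) = ln(1.035) = 0.034401427
ln(W_f) - ln(W_i) = 0.77932488 - 0.034401427 = 0.74492345
SGR = 0.74492345 / 71 * 100 = 1.04919 %/day

1.04919 %/day


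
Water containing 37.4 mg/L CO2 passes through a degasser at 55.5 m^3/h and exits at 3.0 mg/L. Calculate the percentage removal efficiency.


CO2_out / CO2_in = 3.0 / 37.4 = 0.080213904
Fraction remaining = 0.080213904
efficiency = (1 - 0.080213904) * 100 = 91.9786 %

91.9786 %


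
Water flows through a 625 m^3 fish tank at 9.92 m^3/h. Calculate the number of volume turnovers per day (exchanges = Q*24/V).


Daily flow volume = 9.92 m^3/h * 24 h = 238.08 m^3/day
Exchanges = daily flow / tank volume = 238.08 / 625 = 0.380928 exchanges/day

0.380928 exchanges/day


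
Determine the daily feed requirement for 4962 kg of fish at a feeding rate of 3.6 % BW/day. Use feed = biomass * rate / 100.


Feeding rate fraction = 3.6% / 100 = 0.036
Daily feed = 4962 kg * 0.036 = 178.632 kg/day

178.632 kg/day


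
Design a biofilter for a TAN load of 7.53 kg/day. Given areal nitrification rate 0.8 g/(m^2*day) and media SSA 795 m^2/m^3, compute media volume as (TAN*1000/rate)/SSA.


A = 7.53*1000 / 0.8 = 9412.5 m^2
V = 9412.5 / 795 = 11.8396

11.8396 m^3


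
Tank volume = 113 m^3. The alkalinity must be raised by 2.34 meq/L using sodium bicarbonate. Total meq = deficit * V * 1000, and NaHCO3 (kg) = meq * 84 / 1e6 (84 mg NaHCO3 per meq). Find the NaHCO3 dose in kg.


Tank volume in L = 113 m^3 * 1000 = 113000 L
Total meq required = 2.34 meq/L * 113000 L = 264420 meq
NaHCO3 mass = 264420 meq * 84 mg/meq / 1e6 = 22.2113 kg

22.2113 kg


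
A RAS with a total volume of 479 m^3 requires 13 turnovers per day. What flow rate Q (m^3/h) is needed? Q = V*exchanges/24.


Daily recirculation volume = 479 m^3 * 13 = 6227 m^3/day
Flow rate Q = daily volume / 24 h = 6227 / 24 = 259.458 m^3/h

259.458 m^3/h


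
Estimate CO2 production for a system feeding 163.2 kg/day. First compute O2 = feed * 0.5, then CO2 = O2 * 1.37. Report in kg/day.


O2 = 163.2 * 0.5 = 81.6
CO2 = 81.6 * 1.37 = 111.792

111.792 kg/day


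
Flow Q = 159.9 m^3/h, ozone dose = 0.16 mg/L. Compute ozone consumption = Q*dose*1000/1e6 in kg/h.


O3 demand (mg/h) = Q * dose * 1000 = 159.9 * 0.16 * 1000 = 25584 mg/h
Convert mg to kg: 25584 / 1e6 = 0.025584 kg/h

0.025584 kg/h


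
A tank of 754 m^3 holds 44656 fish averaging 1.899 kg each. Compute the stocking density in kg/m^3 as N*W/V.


Total biomass = 44656 fish * 1.899 kg = 84801.744 kg
Density = total biomass / volume = 84801.744 / 754 = 112.469 kg/m^3

112.469 kg/m^3


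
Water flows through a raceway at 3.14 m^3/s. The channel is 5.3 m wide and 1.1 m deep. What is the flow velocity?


Cross-sectional area = W * d = 5.3 * 1.1 = 5.83 m^2
Velocity = Q / A = 3.14 / 5.83 = 0.538593 m/s

0.538593 m/s


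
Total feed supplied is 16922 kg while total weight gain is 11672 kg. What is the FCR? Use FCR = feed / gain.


FCR = feed consumed / weight gained
FCR = 16922 kg / 11672 kg = 1.44979

1.44979


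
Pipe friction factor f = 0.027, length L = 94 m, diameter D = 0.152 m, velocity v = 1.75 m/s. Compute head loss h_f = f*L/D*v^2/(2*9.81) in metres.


v^2 = 1.75^2 = 3.0625 m^2/s^2
L/D = 94/0.152 = 618.42105
h_f = f*(L/D)*v^2/(2g) = 0.027 * 618.42105 * 3.0625 / 19.62 = 2.6063 m

2.6063 m


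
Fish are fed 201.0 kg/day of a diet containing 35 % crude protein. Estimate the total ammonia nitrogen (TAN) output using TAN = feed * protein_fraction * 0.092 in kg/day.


Protein in feed = 201.0 * 35/100 = 70.35 kg/day
TAN = protein * 0.092 = 70.35 * 0.092 = 6.4722 kg/day

6.4722 kg/day


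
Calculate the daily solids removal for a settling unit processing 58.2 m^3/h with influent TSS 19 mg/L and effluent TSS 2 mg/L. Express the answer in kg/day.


Concentration drop: TSS_in - TSS_out = 19 - 2 = 17 mg/L
Hourly solids removed = Q * dTSS = 58.2 m^3/h * 17 mg/L = 989.4 g/h  (m^3/h * mg/L = g/h)
Daily solids removed = 989.4 * 24 = 23745.6 g/day
Convert g to kg: 23745.6 / 1000 = 23.7456 kg/day

23.7456 kg/day


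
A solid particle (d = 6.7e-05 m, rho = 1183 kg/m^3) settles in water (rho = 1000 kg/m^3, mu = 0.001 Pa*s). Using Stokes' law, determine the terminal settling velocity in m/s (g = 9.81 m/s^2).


Density difference: rho_p - rho_f = 1183 - 1000 = 183 kg/m^3
d^2 = (6.7e-05)^2 = 4.489e-09 m^2
Numerator = (rho_p - rho_f) * g * d^2 = 183 * 9.81 * 4.489e-09 = 8.0587875e-06
Denominator = 18 * mu = 18 * 0.001 = 0.018
v_s = 8.0587875e-06 / 0.018 = 4.4771e-04 m/s
Check: Re = rho_f * v_s * d / mu = 1000 * 4.4771e-04 * 6.7e-05 / 0.001 = 0.03 < 1, so Stokes' law applies.

4.4771e-04 m/s


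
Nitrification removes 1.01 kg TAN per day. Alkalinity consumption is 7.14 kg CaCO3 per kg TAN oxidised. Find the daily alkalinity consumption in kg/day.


Alkalinity factor: 7.14 kg CaCO3 consumed per kg TAN nitrified
alk = 1.01 kg TAN * 7.14 = 7.2114 kg CaCO3/day

7.2114 kg CaCO3/day


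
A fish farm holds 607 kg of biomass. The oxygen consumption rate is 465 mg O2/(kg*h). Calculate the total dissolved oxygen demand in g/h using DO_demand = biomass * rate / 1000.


Total O2 consumption (mg/h) = 607 kg * 465 mg/(kg*h) = 282255 mg/h
Convert to g/h: 282255 / 1000 = 282.255 g/h

282.255 g/h


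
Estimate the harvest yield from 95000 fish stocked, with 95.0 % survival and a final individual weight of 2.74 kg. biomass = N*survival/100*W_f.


Survivors = 95000 * 95.0/100 = 90250 fish
Harvest biomass = survivors * W_f = 90250 * 2.74 = 247285 kg

247285 kg


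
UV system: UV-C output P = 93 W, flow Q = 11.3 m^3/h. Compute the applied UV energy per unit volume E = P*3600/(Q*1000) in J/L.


Energy delivered per hour = 93 W * 3600 s = 334800 J/h
Volume treated per hour = 11.3 m^3/h * 1000 = 11300 L/h
dose = 334800 / 11300 = 29.6283 J/L

29.6283 J/L


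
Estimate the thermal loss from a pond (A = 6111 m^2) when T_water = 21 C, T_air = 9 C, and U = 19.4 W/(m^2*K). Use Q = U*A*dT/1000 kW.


Temperature difference dT = 21 - 9 = 12 K
Heat loss (W) = U * A * dT = 19.4 * 6111 * 12 = 1422640.8 W
Convert to kW: 1422640.8 / 1000 = 1422.6408 kW

1422.6408 kW


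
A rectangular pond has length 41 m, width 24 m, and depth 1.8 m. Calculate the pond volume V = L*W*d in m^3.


Base area = L * W = 41 * 24 = 984 m^2
Volume = area * depth = 984 * 1.8 = 1771.2 m^3

1771.2 m^3


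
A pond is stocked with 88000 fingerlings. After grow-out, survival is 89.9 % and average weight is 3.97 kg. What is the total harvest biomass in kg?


Survivors = 88000 * 89.9/100 = 79112 fish
Harvest biomass = survivors * W_f = 79112 * 3.97 = 314074.64 kg

314074.64 kg


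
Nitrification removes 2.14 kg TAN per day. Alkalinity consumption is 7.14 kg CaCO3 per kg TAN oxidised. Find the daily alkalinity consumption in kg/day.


Alkalinity factor: 7.14 kg CaCO3 consumed per kg TAN nitrified
alk = 2.14 kg TAN * 7.14 = 15.2796 kg CaCO3/day

15.2796 kg CaCO3/day


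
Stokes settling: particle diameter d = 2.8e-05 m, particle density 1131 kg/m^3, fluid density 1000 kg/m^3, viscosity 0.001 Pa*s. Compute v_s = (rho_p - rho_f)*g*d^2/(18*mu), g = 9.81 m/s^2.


Density difference: rho_p - rho_f = 1131 - 1000 = 131 kg/m^3
d^2 = (2.8e-05)^2 = 7.84e-10 m^2
Numerator = (rho_p - rho_f) * g * d^2 = 131 * 9.81 * 7.84e-10 = 1.0075262e-06
Denominator = 18 * mu = 18 * 0.001 = 0.018
v_s = 1.0075262e-06 / 0.018 = 5.59737e-05 m/s
Check: Re = rho_f * v_s * d / mu = 1000 * 5.59737e-05 * 2.8e-05 / 0.001 = 0.00157 < 1, so Stokes' law applies.

5.59737e-05 m/s


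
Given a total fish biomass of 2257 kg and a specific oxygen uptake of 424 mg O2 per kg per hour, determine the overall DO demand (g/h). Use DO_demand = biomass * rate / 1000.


Total O2 consumption (mg/h) = 2257 kg * 424 mg/(kg*h) = 956968 mg/h
Convert to g/h: 956968 / 1000 = 956.968 g/h

956.968 g/h


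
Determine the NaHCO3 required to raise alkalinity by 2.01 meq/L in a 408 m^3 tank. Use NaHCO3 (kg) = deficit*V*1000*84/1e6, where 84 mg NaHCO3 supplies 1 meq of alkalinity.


Tank volume in L = 408 m^3 * 1000 = 408000 L
Total meq required = 2.01 meq/L * 408000 L = 820080 meq
NaHCO3 mass = 820080 meq * 84 mg/meq / 1e6 = 68.8867 kg

68.8867 kg


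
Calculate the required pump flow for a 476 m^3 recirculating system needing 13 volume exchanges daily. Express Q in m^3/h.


Daily recirculation volume = 476 m^3 * 13 = 6188 m^3/day
Flow rate Q = daily volume / 24 h = 6188 / 24 = 257.833 m^3/h

257.833 m^3/h


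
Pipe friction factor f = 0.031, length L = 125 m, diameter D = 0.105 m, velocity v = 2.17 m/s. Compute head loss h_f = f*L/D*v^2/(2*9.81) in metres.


v^2 = 2.17^2 = 4.7089 m^2/s^2
L/D = 125/0.105 = 1190.4762
h_f = f*(L/D)*v^2/(2g) = 0.031 * 1190.4762 * 4.7089 / 19.62 = 8.85733 m

8.85733 m


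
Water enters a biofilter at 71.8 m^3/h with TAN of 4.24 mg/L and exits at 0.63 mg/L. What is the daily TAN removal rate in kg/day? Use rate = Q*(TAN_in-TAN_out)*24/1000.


Concentration drop: TAN_in - TAN_out = 4.24 - 0.63 = 3.61 mg/L
Hourly TAN removed = Q * dTAN = 71.8 m^3/h * 3.61 mg/L = 259.198 g/h  (m^3/h * mg/L = g/h)
Daily TAN removed = 259.198 * 24 = 6220.752 g/day
Convert to kg/day: 6220.752 / 1000 = 6.220752 kg/day

6.220752 kg/day


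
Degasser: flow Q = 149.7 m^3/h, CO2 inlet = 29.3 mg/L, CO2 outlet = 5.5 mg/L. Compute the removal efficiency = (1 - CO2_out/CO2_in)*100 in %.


CO2_out / CO2_in = 5.5 / 29.3 = 0.18771331
Fraction remaining = 0.18771331
efficiency = (1 - 0.18771331) * 100 = 81.2287 %

81.2287 %


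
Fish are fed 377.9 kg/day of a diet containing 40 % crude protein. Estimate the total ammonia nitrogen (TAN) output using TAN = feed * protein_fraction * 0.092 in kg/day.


Protein in feed = 377.9 * 40/100 = 151.16 kg/day
TAN = protein * 0.092 = 151.16 * 0.092 = 13.90672 kg/day

13.90672 kg/day


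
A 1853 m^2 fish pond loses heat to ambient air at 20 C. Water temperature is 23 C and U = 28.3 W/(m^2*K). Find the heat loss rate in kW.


Temperature difference dT = 23 - 20 = 3 K
Heat loss (W) = U * A * dT = 28.3 * 1853 * 3 = 157319.7 W
Convert to kW: 157319.7 / 1000 = 157.3197 kW

157.3197 kW


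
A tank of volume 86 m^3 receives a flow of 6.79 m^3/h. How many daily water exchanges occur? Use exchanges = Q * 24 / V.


Daily flow volume = 6.79 m^3/h * 24 h = 162.96 m^3/day
Exchanges = daily flow / tank volume = 162.96 / 86 = 1.89488 exchanges/day

1.89488 exchanges/day


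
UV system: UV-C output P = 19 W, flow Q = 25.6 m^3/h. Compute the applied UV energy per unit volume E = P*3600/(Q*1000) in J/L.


Energy delivered per hour = 19 W * 3600 s = 68400 J/h
Volume treated per hour = 25.6 m^3/h * 1000 = 25600 L/h
dose = 68400 / 25600 = 2.67188 J/L

2.67188 J/L


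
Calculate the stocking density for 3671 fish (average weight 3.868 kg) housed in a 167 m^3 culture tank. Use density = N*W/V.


Total biomass = 3671 fish * 3.868 kg = 14199.428 kg
Density = total biomass / volume = 14199.428 / 167 = 85.0265 kg/m^3

85.0265 kg/m^3


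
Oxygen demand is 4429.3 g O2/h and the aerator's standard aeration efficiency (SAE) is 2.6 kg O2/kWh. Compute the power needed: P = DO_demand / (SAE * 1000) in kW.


SAE in g O2/kWh = 2.6 * 1000 = 2600 g/kWh
P = DO_demand / SAE_g = 4429.3 / 2600 = 1.70358 kW

1.70358 kW


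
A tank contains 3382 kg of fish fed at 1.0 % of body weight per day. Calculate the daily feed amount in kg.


Feeding rate fraction = 1.0% / 100 = 0.01
Daily feed = 3382 kg * 0.01 = 33.82 kg/day

33.82 kg/day


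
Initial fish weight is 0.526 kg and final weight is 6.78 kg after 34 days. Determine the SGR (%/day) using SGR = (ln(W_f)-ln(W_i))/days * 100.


ln(W_f) = ln(6.78) = 1.9139771
ln(W_i) = ln(0.526) = -0.64245407
ln(W_f) - ln(W_i) = 1.9139771 - -0.64245407 = 2.5564312
SGR = 2.5564312 / 34 * 100 = 7.51892 %/day

7.51892 %/day


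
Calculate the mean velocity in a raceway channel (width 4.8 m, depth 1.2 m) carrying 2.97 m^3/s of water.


Cross-sectional area = W * d = 4.8 * 1.2 = 5.76 m^2
Velocity = Q / A = 2.97 / 5.76 = 0.515625 m/s

0.515625 m/s


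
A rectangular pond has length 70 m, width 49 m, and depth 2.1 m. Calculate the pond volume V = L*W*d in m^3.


Base area = L * W = 70 * 49 = 3430 m^2
Volume = area * depth = 3430 * 2.1 = 7203 m^3

7203 m^3


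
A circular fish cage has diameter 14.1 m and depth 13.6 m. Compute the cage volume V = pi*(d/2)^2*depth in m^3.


r = d/2 = 14.1/2 = 7.05 m
Base area = pi*r^2 = pi*7.05^2 = 156.14501 m^2
Volume = 156.14501 * 13.6 = 2123.57 m^3

2123.57 m^3


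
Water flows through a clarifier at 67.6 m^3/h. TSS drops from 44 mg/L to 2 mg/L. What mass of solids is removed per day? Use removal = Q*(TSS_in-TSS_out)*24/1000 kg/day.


Concentration drop: TSS_in - TSS_out = 44 - 2 = 42 mg/L
Hourly solids removed = Q * dTSS = 67.6 m^3/h * 42 mg/L = 2839.2 g/h  (m^3/h * mg/L = g/h)
Daily solids removed = 2839.2 * 24 = 68140.8 g/day
Convert g to kg: 68140.8 / 1000 = 68.1408 kg/day

68.1408 kg/day


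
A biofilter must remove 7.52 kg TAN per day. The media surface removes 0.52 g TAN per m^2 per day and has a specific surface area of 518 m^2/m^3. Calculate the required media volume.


A = 7.52*1000 / 0.52 = 14461.538 m^2
V = 14461.538 / 518 = 27.918

27.918 m^3


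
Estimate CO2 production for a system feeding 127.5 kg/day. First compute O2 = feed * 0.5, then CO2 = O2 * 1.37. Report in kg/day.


O2 = 127.5 * 0.5 = 63.75
CO2 = 63.75 * 1.37 = 87.3375

87.3375 kg/day


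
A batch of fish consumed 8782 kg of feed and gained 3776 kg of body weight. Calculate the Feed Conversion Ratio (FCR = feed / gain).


FCR = feed consumed / weight gained
FCR = 8782 kg / 3776 kg = 2.32574

2.32574


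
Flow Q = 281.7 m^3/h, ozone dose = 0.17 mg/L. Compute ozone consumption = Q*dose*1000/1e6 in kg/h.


O3 demand (mg/h) = Q * dose * 1000 = 281.7 * 0.17 * 1000 = 47889 mg/h
Convert mg to kg: 47889 / 1e6 = 0.047889 kg/h

0.047889 kg/h


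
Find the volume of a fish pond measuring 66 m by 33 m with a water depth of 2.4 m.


Base area = L * W = 66 * 33 = 2178 m^2
Volume = area * depth = 2178 * 2.4 = 5227.2 m^3

5227.2 m^3


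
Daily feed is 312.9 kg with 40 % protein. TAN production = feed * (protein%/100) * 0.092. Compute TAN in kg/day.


Protein in feed = 312.9 * 40/100 = 125.16 kg/day
TAN = protein * 0.092 = 125.16 * 0.092 = 11.51472 kg/day

11.51472 kg/day


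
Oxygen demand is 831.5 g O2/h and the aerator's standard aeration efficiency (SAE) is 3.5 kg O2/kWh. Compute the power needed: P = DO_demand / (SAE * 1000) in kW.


SAE in g O2/kWh = 3.5 * 1000 = 3500 g/kWh
P = DO_demand / SAE_g = 831.5 / 3500 = 0.237571 kW

0.237571 kW


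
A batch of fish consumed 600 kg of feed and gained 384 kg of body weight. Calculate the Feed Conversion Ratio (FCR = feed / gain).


FCR = feed consumed / weight gained
FCR = 600 kg / 384 kg = 1.5625

1.5625


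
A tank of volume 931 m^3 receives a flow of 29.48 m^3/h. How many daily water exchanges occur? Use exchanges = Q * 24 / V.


Daily flow volume = 29.48 m^3/h * 24 h = 707.52 m^3/day
Exchanges = daily flow / tank volume = 707.52 / 931 = 0.759957 exchanges/day

0.759957 exchanges/day


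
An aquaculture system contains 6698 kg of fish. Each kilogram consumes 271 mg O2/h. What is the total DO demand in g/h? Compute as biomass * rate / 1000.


Total O2 consumption (mg/h) = 6698 kg * 271 mg/(kg*h) = 1815158 mg/h
Convert to g/h: 1815158 / 1000 = 1815.158 g/h

1815.158 g/h


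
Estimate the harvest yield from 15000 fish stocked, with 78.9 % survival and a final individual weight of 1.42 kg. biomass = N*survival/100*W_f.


Survivors = 15000 * 78.9/100 = 11835 fish
Harvest biomass = survivors * W_f = 11835 * 1.42 = 16805.7 kg

16805.7 kg


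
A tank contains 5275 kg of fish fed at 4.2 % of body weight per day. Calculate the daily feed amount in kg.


Feeding rate fraction = 4.2% / 100 = 0.042
Daily feed = 5275 kg * 0.042 = 221.55 kg/day

221.55 kg/day


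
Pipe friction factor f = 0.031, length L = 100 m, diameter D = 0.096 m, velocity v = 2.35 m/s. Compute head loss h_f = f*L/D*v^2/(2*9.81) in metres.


v^2 = 2.35^2 = 5.5225 m^2/s^2
L/D = 100/0.096 = 1041.6667
h_f = f*(L/D)*v^2/(2g) = 0.031 * 1041.6667 * 5.5225 / 19.62 = 9.08923 m

9.08923 m


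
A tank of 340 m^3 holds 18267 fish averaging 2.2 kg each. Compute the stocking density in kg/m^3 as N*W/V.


Total biomass = 18267 fish * 2.2 kg = 40187.4 kg
Density = total biomass / volume = 40187.4 / 340 = 118.198 kg/m^3

118.198 kg/m^3


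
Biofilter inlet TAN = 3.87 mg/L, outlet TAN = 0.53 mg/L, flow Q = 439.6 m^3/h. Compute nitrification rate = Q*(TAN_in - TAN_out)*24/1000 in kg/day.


Concentration drop: TAN_in - TAN_out = 3.87 - 0.53 = 3.34 mg/L
Hourly TAN removed = Q * dTAN = 439.6 m^3/h * 3.34 mg/L = 1468.264 g/h  (m^3/h * mg/L = g/h)
Daily TAN removed = 1468.264 * 24 = 35238.336 g/day
Convert to kg/day: 35238.336 / 1000 = 35.238336 kg/day

35.238336 kg/day


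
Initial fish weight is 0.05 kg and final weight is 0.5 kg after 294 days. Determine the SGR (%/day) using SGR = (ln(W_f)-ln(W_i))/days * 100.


ln(W_f) = ln(0.5) = -0.69314718
ln(W_i) = ln(0.05) = -2.9957323
ln(W_f) - ln(W_i) = -0.69314718 - -2.9957323 = 2.3025851
SGR = 2.3025851 / 294 * 100 = 0.783192 %/day

0.783192 %/day


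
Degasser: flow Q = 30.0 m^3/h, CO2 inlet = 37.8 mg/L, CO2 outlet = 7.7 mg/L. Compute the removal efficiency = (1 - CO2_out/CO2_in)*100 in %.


CO2_out / CO2_in = 7.7 / 37.8 = 0.2037037
Fraction remaining = 0.2037037
efficiency = (1 - 0.2037037) * 100 = 79.6296 %

79.6296 %


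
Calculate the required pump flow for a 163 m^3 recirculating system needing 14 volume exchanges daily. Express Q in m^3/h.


Daily recirculation volume = 163 m^3 * 14 = 2282 m^3/day
Flow rate Q = daily volume / 24 h = 2282 / 24 = 95.0833 m^3/h

95.0833 m^3/h


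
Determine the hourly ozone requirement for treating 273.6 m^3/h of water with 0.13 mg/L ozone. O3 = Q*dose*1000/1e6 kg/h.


O3 demand (mg/h) = Q * dose * 1000 = 273.6 * 0.13 * 1000 = 35568 mg/h
Convert mg to kg: 35568 / 1e6 = 0.035568 kg/h

0.035568 kg/h


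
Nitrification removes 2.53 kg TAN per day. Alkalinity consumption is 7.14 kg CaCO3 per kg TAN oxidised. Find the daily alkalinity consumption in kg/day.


Alkalinity factor: 7.14 kg CaCO3 consumed per kg TAN nitrified
alk = 2.53 kg TAN * 7.14 = 18.0642 kg CaCO3/day

18.0642 kg CaCO3/day


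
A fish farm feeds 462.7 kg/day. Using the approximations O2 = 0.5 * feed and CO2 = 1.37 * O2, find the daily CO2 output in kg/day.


O2 = 462.7 * 0.5 = 231.35
CO2 = 231.35 * 1.37 = 316.9495

316.9495 kg/day


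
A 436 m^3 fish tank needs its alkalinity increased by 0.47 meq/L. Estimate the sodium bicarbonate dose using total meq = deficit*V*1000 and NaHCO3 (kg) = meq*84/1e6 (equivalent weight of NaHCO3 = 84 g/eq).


Tank volume in L = 436 m^3 * 1000 = 436000 L
Total meq required = 0.47 meq/L * 436000 L = 204920 meq
NaHCO3 mass = 204920 meq * 84 mg/meq / 1e6 = 17.2133 kg

17.2133 kg


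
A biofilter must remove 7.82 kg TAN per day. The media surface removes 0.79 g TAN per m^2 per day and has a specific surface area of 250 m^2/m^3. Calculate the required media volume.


A = 7.82*1000 / 0.79 = 9898.7342 m^2
V = 9898.7342 / 250 = 39.5949

39.5949 m^3


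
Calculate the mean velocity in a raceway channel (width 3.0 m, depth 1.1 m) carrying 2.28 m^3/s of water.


Cross-sectional area = W * d = 3.0 * 1.1 = 3.3 m^2
Velocity = Q / A = 2.28 / 3.3 = 0.690909 m/s

0.690909 m/s


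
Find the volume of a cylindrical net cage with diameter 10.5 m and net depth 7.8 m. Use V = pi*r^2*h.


r = d/2 = 10.5/2 = 5.25 m
Base area = pi*r^2 = pi*5.25^2 = 86.590148 m^2
Volume = 86.590148 * 7.8 = 675.403 m^3

675.403 m^3


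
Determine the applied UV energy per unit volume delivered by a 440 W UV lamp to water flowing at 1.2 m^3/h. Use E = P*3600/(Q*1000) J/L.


Energy delivered per hour = 440 W * 3600 s = 1584000 J/h
Volume treated per hour = 1.2 m^3/h * 1000 = 1200 L/h
dose = 1584000 / 1200 = 1320 J/L

1320 J/L


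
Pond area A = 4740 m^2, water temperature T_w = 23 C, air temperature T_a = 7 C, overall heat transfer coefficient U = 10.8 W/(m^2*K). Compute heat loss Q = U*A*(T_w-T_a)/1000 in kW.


Temperature difference dT = 23 - 7 = 16 K
Heat loss (W) = U * A * dT = 10.8 * 4740 * 16 = 819072 W
Convert to kW: 819072 / 1000 = 819.072 kW

819.072 kW


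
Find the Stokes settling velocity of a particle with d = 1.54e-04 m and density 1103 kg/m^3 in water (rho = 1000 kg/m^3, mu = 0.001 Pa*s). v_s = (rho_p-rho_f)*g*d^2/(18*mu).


Density difference: rho_p - rho_f = 1103 - 1000 = 103 kg/m^3
d^2 = (1.54e-04)^2 = 2.3716e-08 m^2
Numerator = (rho_p - rho_f) * g * d^2 = 103 * 9.81 * 2.3716e-08 = 2.3963358e-05
Denominator = 18 * mu = 18 * 0.001 = 0.018
v_s = 2.3963358e-05 / 0.018 = 0.0013313 m/s
Check: Re = rho_f * v_s * d / mu = 1000 * 0.0013313 * 1.54e-04 / 0.001 = 0.205 < 1, so Stokes' law applies.

0.0013313 m/s


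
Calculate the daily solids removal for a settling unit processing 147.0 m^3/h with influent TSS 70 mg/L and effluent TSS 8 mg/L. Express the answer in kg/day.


Concentration drop: TSS_in - TSS_out = 70 - 8 = 62 mg/L
Hourly solids removed = Q * dTSS = 147.0 m^3/h * 62 mg/L = 9114 g/h  (m^3/h * mg/L = g/h)
Daily solids removed = 9114 * 24 = 218736 g/day
Convert g to kg: 218736 / 1000 = 218.736 kg/day

218.736 kg/day


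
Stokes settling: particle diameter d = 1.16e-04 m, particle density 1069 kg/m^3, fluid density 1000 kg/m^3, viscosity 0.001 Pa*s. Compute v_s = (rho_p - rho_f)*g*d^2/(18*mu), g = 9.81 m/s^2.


Density difference: rho_p - rho_f = 1069 - 1000 = 69 kg/m^3
d^2 = (1.16e-04)^2 = 1.3456e-08 m^2
Numerator = (rho_p - rho_f) * g * d^2 = 69 * 9.81 * 1.3456e-08 = 9.1082318e-06
Denominator = 18 * mu = 18 * 0.001 = 0.018
v_s = 9.1082318e-06 / 0.018 = 5.06013e-04 m/s
Check: Re = rho_f * v_s * d / mu = 1000 * 5.06013e-04 * 1.16e-04 / 0.001 = 0.0587 < 1, so Stokes' law applies.

5.06013e-04 m/s


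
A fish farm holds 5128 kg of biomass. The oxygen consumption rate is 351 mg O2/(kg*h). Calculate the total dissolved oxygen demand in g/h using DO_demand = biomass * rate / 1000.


Total O2 consumption (mg/h) = 5128 kg * 351 mg/(kg*h) = 1799928 mg/h
Convert to g/h: 1799928 / 1000 = 1799.928 g/h

1799.928 g/h


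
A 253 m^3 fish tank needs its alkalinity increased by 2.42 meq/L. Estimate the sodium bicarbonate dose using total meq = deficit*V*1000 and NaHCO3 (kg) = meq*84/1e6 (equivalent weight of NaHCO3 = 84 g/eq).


Tank volume in L = 253 m^3 * 1000 = 253000 L
Total meq required = 2.42 meq/L * 253000 L = 612260 meq
NaHCO3 mass = 612260 meq * 84 mg/meq / 1e6 = 51.4298 kg

51.4298 kg


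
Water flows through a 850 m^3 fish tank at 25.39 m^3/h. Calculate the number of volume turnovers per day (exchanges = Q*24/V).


Daily flow volume = 25.39 m^3/h * 24 h = 609.36 m^3/day
Exchanges = daily flow / tank volume = 609.36 / 850 = 0.716894 exchanges/day

0.716894 exchanges/day


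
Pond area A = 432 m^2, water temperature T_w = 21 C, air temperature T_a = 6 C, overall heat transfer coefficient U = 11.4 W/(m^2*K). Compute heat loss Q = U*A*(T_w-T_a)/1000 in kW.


Temperature difference dT = 21 - 6 = 15 K
Heat loss (W) = U * A * dT = 11.4 * 432 * 15 = 73872 W
Convert to kW: 73872 / 1000 = 73.872 kW

73.872 kW


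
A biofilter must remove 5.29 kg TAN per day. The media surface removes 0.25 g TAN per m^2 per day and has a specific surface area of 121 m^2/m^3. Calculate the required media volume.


A = 5.29*1000 / 0.25 = 21160 m^2
V = 21160 / 121 = 174.876

174.876 m^3


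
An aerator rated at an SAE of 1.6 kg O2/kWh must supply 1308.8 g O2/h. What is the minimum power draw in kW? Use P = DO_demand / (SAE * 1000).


SAE in g O2/kWh = 1.6 * 1000 = 1600 g/kWh
P = DO_demand / SAE_g = 1308.8 / 1600 = 0.818 kW

0.818 kW


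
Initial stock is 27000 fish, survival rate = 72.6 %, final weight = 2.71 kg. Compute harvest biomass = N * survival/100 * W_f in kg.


Survivors = 27000 * 72.6/100 = 19602 fish
Harvest biomass = survivors * W_f = 19602 * 2.71 = 53121.42 kg

53121.42 kg


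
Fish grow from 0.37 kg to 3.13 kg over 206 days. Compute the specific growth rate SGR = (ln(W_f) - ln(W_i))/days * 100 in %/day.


ln(W_f) = ln(3.13) = 1.141033
ln(W_i) = ln(0.37) = -0.99425227
ln(W_f) - ln(W_i) = 1.141033 - -0.99425227 = 2.1352853
SGR = 2.1352853 / 206 * 100 = 1.03655 %/day

1.03655 %/day


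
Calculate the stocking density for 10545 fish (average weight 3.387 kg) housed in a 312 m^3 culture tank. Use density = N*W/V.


Total biomass = 10545 fish * 3.387 kg = 35715.915 kg
Density = total biomass / volume = 35715.915 / 312 = 114.474 kg/m^3

114.474 kg/m^3


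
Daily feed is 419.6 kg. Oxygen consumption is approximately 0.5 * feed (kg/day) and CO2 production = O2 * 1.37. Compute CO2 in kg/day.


O2 = 419.6 * 0.5 = 209.8
CO2 = 209.8 * 1.37 = 287.426

287.426 kg/day


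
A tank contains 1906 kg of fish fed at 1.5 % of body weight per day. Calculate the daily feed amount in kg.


Feeding rate fraction = 1.5% / 100 = 0.015
Daily feed = 1906 kg * 0.015 = 28.59 kg/day

28.59 kg/day


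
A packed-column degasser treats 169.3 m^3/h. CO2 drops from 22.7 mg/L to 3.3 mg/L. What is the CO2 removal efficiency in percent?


CO2_out / CO2_in = 3.3 / 22.7 = 0.14537445
Fraction remaining = 0.14537445
efficiency = (1 - 0.14537445) * 100 = 85.4626 %

85.4626 %


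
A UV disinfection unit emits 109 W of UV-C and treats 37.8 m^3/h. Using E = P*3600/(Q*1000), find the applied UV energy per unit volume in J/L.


Energy delivered per hour = 109 W * 3600 s = 392400 J/h
Volume treated per hour = 37.8 m^3/h * 1000 = 37800 L/h
dose = 392400 / 37800 = 10.381 J/L

10.381 J/L


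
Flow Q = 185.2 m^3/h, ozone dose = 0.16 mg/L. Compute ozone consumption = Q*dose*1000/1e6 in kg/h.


O3 demand (mg/h) = Q * dose * 1000 = 185.2 * 0.16 * 1000 = 29632 mg/h
Convert mg to kg: 29632 / 1e6 = 0.029632 kg/h

0.029632 kg/h


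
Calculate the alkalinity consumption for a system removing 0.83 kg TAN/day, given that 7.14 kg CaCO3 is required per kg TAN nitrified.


Alkalinity factor: 7.14 kg CaCO3 consumed per kg TAN nitrified
alk = 0.83 kg TAN * 7.14 = 5.9262 kg CaCO3/day

5.9262 kg CaCO3/day


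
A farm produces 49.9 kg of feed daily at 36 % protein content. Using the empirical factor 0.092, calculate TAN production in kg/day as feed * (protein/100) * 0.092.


Protein in feed = 49.9 * 36/100 = 17.964 kg/day
TAN = protein * 0.092 = 17.964 * 0.092 = 1.652688 kg/day

1.652688 kg/day


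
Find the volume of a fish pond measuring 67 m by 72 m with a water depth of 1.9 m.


Base area = L * W = 67 * 72 = 4824 m^2
Volume = area * depth = 4824 * 1.9 = 9165.6 m^3

9165.6 m^3


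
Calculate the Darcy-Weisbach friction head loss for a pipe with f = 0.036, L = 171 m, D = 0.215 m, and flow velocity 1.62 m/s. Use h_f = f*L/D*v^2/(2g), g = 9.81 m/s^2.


v^2 = 1.62^2 = 2.6244 m^2/s^2
L/D = 171/0.215 = 795.34884
h_f = f*(L/D)*v^2/(2g) = 0.036 * 795.34884 * 2.6244 / 19.62 = 3.82993 m

3.82993 m


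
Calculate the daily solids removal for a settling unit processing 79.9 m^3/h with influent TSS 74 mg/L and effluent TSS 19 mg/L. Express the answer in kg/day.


Concentration drop: TSS_in - TSS_out = 74 - 19 = 55 mg/L
Hourly solids removed = Q * dTSS = 79.9 m^3/h * 55 mg/L = 4394.5 g/h  (m^3/h * mg/L = g/h)
Daily solids removed = 4394.5 * 24 = 105468 g/day
Convert g to kg: 105468 / 1000 = 105.468 kg/day

105.468 kg/day


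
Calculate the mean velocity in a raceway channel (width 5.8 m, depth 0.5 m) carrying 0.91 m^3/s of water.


Cross-sectional area = W * d = 5.8 * 0.5 = 2.9 m^2
Velocity = Q / A = 0.91 / 2.9 = 0.313793 m/s

0.313793 m/s


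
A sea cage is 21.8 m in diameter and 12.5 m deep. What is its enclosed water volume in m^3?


r = d/2 = 21.8/2 = 10.9 m
Base area = pi*r^2 = pi*10.9^2 = 373.25262 m^2
Volume = 373.25262 * 12.5 = 4665.66 m^3

4665.66 m^3


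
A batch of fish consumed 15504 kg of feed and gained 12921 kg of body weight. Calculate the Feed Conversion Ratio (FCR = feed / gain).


FCR = feed consumed / weight gained
FCR = 15504 kg / 12921 kg = 1.19991

1.19991


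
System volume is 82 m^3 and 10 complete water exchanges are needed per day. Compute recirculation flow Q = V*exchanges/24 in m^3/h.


Daily recirculation volume = 82 m^3 * 10 = 820 m^3/day
Flow rate Q = daily volume / 24 h = 820 / 24 = 34.1667 m^3/h

34.1667 m^3/h


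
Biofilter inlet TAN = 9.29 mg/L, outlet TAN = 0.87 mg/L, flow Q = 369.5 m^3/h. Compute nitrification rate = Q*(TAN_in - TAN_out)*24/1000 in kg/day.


Concentration drop: TAN_in - TAN_out = 9.29 - 0.87 = 8.42 mg/L
Hourly TAN removed = Q * dTAN = 369.5 m^3/h * 8.42 mg/L = 3111.19 g/h  (m^3/h * mg/L = g/h)
Daily TAN removed = 3111.19 * 24 = 74668.56 g/day
Convert to kg/day: 74668.56 / 1000 = 74.66856 kg/day

74.66856 kg/day


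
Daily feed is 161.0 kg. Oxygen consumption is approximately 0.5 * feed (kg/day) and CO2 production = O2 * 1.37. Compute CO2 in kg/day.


O2 = 161.0 * 0.5 = 80.5
CO2 = 80.5 * 1.37 = 110.285

110.285 kg/day


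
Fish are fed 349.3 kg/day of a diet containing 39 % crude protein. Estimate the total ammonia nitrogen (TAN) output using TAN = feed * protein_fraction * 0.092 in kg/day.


Protein in feed = 349.3 * 39/100 = 136.227 kg/day
TAN = protein * 0.092 = 136.227 * 0.092 = 12.532884 kg/day

12.532884 kg/day


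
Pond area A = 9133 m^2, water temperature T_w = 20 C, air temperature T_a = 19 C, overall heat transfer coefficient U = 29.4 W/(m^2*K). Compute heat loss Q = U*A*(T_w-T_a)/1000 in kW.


Temperature difference dT = 20 - 19 = 1 K
Heat loss (W) = U * A * dT = 29.4 * 9133 * 1 = 268510.2 W
Convert to kW: 268510.2 / 1000 = 268.5102 kW

268.5102 kW


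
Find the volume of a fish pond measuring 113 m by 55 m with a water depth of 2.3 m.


Base area = L * W = 113 * 55 = 6215 m^2
Volume = area * depth = 6215 * 2.3 = 14294.5 m^3

14294.5 m^3


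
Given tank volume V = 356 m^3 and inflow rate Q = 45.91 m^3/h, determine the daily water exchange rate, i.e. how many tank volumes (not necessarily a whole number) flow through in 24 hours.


Daily flow volume = 45.91 m^3/h * 24 h = 1101.84 m^3/day
Exchanges = daily flow / tank volume = 1101.84 / 356 = 3.09506 exchanges/day

3.09506 exchanges/day


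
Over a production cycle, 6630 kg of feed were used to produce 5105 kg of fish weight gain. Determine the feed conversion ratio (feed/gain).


FCR = feed consumed / weight gained
FCR = 6630 kg / 5105 kg = 1.29873

1.29873


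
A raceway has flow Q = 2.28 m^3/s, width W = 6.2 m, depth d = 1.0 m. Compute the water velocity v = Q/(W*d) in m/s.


Cross-sectional area = W * d = 6.2 * 1.0 = 6.2 m^2
Velocity = Q / A = 2.28 / 6.2 = 0.367742 m/s

0.367742 m/s


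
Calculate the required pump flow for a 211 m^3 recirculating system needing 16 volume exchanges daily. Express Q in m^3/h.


Daily recirculation volume = 211 m^3 * 16 = 3376 m^3/day
Flow rate Q = daily volume / 24 h = 3376 / 24 = 140.667 m^3/h

140.667 m^3/h


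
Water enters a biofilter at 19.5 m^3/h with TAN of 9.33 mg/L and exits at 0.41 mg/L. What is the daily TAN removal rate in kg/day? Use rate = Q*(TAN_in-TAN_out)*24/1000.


Concentration drop: TAN_in - TAN_out = 9.33 - 0.41 = 8.92 mg/L
Hourly TAN removed = Q * dTAN = 19.5 m^3/h * 8.92 mg/L = 173.94 g/h  (m^3/h * mg/L = g/h)
Daily TAN removed = 173.94 * 24 = 4174.56 g/day
Convert to kg/day: 4174.56 / 1000 = 4.17456 kg/day

4.17456 kg/day


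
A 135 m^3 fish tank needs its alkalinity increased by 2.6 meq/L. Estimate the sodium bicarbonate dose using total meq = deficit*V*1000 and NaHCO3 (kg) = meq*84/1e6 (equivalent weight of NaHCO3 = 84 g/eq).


Tank volume in L = 135 m^3 * 1000 = 135000 L
Total meq required = 2.6 meq/L * 135000 L = 351000 meq
NaHCO3 mass = 351000 meq * 84 mg/meq / 1e6 = 29.484 kg

29.484 kg
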